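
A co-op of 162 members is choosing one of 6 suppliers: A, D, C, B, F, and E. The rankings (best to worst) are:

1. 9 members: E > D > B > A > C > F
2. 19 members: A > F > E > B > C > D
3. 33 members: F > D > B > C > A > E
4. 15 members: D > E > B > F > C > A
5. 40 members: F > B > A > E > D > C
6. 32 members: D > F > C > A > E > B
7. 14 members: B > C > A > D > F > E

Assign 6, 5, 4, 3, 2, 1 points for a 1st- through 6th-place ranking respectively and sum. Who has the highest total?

A: 9·3 + 19·6 + 33·2 + 15·1 + 40·4 + 32·3 + 14·4 = 534
D: 9·5 + 19·1 + 33·5 + 15·6 + 40·2 + 32·6 + 14·3 = 633
C: 9·2 + 19·2 + 33·3 + 15·2 + 40·1 + 32·4 + 14·5 = 423
B: 9·4 + 19·3 + 33·4 + 15·4 + 40·5 + 32·1 + 14·6 = 601
F: 9·1 + 19·5 + 33·6 + 15·3 + 40·6 + 32·5 + 14·2 = 775
E: 9·6 + 19·4 + 33·1 + 15·5 + 40·3 + 32·2 + 14·1 = 436
F has the highest Borda score (775).

F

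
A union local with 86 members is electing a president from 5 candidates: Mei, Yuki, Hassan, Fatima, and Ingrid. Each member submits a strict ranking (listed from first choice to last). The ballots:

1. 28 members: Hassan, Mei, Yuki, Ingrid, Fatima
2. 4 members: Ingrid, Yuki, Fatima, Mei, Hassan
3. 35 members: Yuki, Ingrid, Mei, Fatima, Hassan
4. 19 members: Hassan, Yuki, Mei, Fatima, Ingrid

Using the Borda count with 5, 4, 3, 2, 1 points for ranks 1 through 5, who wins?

Yuki

Mei: 28·4 + 4·2 + 35·3 + 19·3 = 282
Yuki: 28·3 + 4·4 + 35·5 + 19·4 = 351
Hassan: 28·5 + 4·1 + 35·1 + 19·5 = 274
Fatima: 28·1 + 4·3 + 35·2 + 19·2 = 148
Ingrid: 28·2 + 4·5 + 35·4 + 19·1 = 235
Yuki has the highest Borda score (351).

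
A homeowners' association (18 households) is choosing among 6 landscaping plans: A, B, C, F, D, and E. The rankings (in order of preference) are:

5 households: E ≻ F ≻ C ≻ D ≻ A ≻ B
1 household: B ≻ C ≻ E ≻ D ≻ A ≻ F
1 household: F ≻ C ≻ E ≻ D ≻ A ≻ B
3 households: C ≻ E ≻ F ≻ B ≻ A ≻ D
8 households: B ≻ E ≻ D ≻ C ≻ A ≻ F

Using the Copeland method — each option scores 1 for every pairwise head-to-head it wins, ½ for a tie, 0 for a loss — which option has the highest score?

A: ties F; loses to B, C, D, and E → score 0.5.
B: beats A and D; ties C, F, and E → score 3.5.
C: beats A, F, and D; ties B; loses to E → score 3.5.
F: ties A, B, and D; loses to C and E → score 1.5.
D: beats A; ties F; loses to B, C, and E → score 1.5.
E: beats A, C, F, and D; ties B → score 4.5.
E has the best pairwise record.

E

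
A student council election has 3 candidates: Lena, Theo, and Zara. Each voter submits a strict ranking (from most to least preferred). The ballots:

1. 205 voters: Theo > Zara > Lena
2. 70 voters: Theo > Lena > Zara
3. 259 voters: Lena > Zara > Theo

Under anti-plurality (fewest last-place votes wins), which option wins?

Zara

Last-place votes: Lena 205, Theo 259, Zara 70.
Zara is ranked last by the fewest voters, so Zara wins.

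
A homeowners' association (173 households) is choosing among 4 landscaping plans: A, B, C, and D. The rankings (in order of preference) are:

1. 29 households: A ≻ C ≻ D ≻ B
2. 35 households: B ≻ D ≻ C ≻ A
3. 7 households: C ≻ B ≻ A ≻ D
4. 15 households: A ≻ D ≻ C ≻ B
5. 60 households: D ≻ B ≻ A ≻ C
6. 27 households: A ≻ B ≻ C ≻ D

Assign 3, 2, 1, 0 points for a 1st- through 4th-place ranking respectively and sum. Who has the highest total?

A: 29·3 + 35·0 + 7·1 + 15·3 + 60·1 + 27·3 = 280
B: 29·0 + 35·3 + 7·2 + 15·0 + 60·2 + 27·2 = 293
C: 29·2 + 35·1 + 7·3 + 15·1 + 60·0 + 27·1 = 156
D: 29·1 + 35·2 + 7·0 + 15·2 + 60·3 + 27·0 = 309
D has the highest Borda score (309).

D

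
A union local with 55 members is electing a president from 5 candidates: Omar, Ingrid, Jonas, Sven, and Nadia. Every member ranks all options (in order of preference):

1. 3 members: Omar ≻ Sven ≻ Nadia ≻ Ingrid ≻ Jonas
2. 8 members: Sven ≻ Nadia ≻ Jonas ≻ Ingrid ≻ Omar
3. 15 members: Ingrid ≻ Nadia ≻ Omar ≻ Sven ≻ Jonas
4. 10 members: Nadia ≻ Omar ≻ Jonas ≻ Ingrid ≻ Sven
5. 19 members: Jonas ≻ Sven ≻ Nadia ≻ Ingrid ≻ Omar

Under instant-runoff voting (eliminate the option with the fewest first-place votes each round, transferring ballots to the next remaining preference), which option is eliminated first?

Omar

Round 1: Omar 3, Ingrid 15, Jonas 19, Sven 8, Nadia 10. Eliminate Omar.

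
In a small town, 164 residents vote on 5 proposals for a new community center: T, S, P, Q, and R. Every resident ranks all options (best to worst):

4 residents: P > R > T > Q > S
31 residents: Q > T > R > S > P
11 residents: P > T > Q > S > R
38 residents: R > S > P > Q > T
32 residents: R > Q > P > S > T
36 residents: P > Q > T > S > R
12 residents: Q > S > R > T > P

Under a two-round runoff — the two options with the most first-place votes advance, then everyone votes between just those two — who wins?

R

Round 1 first-place votes: T 0, S 0, P 51, Q 43, R 70.
R and P advance.
Runoff: R is preferred to P by 113 voters; P by 51.
R wins the runoff.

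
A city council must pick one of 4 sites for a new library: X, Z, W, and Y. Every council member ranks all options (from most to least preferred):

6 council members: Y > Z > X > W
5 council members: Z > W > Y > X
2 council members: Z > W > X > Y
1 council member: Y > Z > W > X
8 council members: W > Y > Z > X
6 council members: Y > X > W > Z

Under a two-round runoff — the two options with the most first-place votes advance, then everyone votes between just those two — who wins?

Round 1 first-place votes: X 0, Z 7, W 8, Y 13.
Y and W advance.
Runoff: Y is preferred to W by 13 voters; W by 15.
W wins the runoff.

W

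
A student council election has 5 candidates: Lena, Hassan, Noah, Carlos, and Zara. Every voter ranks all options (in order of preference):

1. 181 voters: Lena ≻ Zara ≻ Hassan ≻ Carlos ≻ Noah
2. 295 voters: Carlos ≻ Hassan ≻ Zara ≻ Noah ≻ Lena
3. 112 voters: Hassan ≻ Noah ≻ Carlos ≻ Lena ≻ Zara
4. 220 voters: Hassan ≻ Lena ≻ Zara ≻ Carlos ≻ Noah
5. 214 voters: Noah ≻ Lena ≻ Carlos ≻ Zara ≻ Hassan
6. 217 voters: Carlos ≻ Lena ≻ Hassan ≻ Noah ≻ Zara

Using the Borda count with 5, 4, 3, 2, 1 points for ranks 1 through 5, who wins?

Lena: 181·5 + 295·1 + 112·2 + 220·4 + 214·4 + 217·4 = 4028
Hassan: 181·3 + 295·4 + 112·5 + 220·5 + 214·1 + 217·3 = 4248
Noah: 181·1 + 295·2 + 112·4 + 220·1 + 214·5 + 217·2 = 2943
Carlos: 181·2 + 295·5 + 112·3 + 220·2 + 214·3 + 217·5 = 4340
Zara: 181·4 + 295·3 + 112·1 + 220·3 + 214·2 + 217·1 = 3026
Carlos has the highest Borda score (4340).

Carlos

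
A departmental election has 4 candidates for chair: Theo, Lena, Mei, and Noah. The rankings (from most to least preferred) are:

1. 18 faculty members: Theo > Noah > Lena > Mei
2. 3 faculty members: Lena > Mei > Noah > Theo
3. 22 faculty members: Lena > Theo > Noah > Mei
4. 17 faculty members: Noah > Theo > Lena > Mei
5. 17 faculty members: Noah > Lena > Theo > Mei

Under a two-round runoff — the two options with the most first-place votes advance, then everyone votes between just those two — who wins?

Noah

Round 1 first-place votes: Theo 18, Lena 25, Mei 0, Noah 34.
Noah and Lena advance.
Runoff: Noah is preferred to Lena by 52 voters; Lena by 25.
Noah wins the runoff.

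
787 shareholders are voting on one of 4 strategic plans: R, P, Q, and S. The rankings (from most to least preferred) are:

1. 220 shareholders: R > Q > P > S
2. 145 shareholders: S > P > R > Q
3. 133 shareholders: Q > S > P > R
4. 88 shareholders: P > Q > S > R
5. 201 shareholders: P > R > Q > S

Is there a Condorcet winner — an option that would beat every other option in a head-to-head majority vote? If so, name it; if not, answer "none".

P vs R: 567–220 for P.
P vs Q: 434–353 for P.
P vs S: 509–278 for P.
P beats every other option head-to-head.

P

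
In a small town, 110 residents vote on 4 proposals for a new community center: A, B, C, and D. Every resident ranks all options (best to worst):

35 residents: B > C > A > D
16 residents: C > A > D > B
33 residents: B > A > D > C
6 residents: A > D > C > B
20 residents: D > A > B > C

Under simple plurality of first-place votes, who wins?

B

First-place votes: A 6, B 68, C 16, D 20.
B has the most first-place votes.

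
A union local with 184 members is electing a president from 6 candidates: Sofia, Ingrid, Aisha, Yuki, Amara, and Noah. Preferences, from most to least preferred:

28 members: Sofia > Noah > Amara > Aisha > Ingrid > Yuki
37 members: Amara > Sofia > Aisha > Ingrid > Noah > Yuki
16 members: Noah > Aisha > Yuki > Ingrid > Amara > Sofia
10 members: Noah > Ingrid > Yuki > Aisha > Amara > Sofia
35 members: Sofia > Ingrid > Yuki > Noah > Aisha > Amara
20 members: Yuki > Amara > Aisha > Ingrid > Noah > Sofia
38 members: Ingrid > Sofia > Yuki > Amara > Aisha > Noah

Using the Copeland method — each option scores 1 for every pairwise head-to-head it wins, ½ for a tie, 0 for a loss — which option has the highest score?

Sofia: beats Ingrid, Aisha, Yuki, Amara, and Noah → score 5.
Ingrid: beats Yuki, Amara, and Noah; loses to Sofia and Aisha → score 3.
Aisha: beats Ingrid and Noah; loses to Sofia, Yuki, and Amara → score 2.
Yuki: beats Aisha, Amara, and Noah; loses to Sofia and Ingrid → score 3.
Amara: beats Aisha and Noah; loses to Sofia, Ingrid, and Yuki → score 2.
Noah: loses to Sofia, Ingrid, Aisha, Yuki, and Amara → score 0.
Sofia has the best pairwise record.

Sofia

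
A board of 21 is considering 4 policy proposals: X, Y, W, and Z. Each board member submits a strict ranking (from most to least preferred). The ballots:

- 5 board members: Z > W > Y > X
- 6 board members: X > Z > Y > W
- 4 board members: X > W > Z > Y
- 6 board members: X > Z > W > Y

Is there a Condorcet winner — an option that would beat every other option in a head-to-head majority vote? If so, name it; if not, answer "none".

X vs Y: 16–5 for X.
X vs W: 16–5 for X.
X vs Z: 16–5 for X.
X beats every other option head-to-head.

X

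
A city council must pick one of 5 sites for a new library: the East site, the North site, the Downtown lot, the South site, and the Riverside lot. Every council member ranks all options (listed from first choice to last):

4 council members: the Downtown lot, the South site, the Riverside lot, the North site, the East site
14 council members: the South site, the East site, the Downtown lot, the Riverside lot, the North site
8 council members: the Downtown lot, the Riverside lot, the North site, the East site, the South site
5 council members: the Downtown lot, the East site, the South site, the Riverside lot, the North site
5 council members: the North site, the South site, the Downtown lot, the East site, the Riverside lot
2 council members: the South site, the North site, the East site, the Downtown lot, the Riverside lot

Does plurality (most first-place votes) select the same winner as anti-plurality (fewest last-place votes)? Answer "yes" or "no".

Plurality — first-place votes: the East site 0, the North site 5, the Downtown lot 17, the South site 16, the Riverside lot 0. Winner: the Downtown lot.
Anti-plurality — last-place votes: the East site 4, the North site 19, the Downtown lot 0, the South site 8, the Riverside lot 7. Winner: the Downtown lot.
The two methods agree.

yes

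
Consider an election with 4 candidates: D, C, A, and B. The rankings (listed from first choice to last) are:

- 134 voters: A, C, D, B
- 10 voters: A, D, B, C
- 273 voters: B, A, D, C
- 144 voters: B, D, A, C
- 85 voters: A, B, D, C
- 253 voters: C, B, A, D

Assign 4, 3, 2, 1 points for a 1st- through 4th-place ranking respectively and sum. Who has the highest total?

B

D: 134·2 + 10·3 + 273·2 + 144·3 + 85·2 + 253·1 = 1699
C: 134·3 + 10·1 + 273·1 + 144·1 + 85·1 + 253·4 = 1926
A: 134·4 + 10·4 + 273·3 + 144·2 + 85·4 + 253·2 = 2529
B: 134·1 + 10·2 + 273·4 + 144·4 + 85·3 + 253·3 = 2836
B has the highest Borda score (2836).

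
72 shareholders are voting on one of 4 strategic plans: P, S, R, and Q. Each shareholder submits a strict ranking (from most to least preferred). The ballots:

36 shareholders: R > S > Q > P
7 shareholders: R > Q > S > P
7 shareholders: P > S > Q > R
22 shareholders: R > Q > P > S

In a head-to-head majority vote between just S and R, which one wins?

R

Voters preferring S to R: 7; preferring R to S: 65.
R wins the head-to-head.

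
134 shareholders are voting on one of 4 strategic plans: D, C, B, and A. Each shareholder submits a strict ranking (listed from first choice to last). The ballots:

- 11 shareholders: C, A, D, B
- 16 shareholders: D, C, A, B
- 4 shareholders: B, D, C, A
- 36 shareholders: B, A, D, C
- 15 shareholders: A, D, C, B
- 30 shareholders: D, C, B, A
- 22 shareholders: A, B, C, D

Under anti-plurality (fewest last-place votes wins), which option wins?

Last-place votes: D 22, C 36, B 42, A 34.
D is ranked last by the fewest voters, so D wins.

D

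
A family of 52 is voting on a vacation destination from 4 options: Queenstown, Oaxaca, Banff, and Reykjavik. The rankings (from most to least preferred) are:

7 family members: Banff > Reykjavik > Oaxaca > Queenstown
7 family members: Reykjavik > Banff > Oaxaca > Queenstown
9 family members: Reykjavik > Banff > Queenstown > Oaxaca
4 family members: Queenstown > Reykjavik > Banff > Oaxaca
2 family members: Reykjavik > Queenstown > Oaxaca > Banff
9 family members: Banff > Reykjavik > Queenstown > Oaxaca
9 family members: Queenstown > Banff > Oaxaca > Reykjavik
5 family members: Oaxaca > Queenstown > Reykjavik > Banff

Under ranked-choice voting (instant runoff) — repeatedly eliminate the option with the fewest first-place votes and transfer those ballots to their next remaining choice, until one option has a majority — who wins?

Reykjavik

Round 1: Queenstown 13, Oaxaca 5, Banff 16, Reykjavik 18. Eliminate Oaxaca.
Round 2: Queenstown 18, Banff 16, Reykjavik 18. Eliminate Banff.
Round 3: Queenstown 18, Reykjavik 34. Reykjavik has a majority.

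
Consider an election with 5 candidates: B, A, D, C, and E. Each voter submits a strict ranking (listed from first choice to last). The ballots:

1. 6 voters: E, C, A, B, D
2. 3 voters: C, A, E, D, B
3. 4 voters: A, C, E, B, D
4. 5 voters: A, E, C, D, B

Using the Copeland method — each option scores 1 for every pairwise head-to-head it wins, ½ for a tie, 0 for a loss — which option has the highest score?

A

B: beats D; loses to A, C, and E → score 1.
A: beats B, D, and E; ties C → score 3.5.
D: loses to B, A, C, and E → score 0.
C: beats B and D; ties A; loses to E → score 2.5.
E: beats B, D, and C; loses to A → score 3.
A has the best pairwise record.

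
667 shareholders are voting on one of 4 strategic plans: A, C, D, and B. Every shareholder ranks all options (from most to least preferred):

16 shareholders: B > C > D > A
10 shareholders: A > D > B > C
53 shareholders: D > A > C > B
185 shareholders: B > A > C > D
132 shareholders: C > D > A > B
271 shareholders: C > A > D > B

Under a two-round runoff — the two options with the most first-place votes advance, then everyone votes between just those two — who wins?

Round 1 first-place votes: A 10, C 403, D 53, B 201.
C and B advance.
Runoff: C is preferred to B by 456 voters; B by 211.
C wins the runoff.

C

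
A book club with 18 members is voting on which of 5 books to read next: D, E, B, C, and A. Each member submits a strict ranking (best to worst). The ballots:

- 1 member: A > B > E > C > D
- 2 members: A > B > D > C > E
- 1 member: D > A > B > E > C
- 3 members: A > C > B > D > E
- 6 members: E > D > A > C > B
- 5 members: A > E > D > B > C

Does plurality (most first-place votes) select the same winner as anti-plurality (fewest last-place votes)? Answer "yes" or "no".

Plurality — first-place votes: D 1, E 6, B 0, C 0, A 11. Winner: A.
Anti-plurality — last-place votes: D 1, E 5, B 6, C 6, A 0. Winner: A.
The two methods agree.

yes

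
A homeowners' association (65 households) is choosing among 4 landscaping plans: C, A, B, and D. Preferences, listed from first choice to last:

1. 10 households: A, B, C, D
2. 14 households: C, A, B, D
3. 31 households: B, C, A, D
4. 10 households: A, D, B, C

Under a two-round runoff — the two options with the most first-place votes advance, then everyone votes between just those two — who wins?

Round 1 first-place votes: C 14, A 20, B 31, D 0.
B and A advance.
Runoff: B is preferred to A by 31 voters; A by 34.
A wins the runoff.

A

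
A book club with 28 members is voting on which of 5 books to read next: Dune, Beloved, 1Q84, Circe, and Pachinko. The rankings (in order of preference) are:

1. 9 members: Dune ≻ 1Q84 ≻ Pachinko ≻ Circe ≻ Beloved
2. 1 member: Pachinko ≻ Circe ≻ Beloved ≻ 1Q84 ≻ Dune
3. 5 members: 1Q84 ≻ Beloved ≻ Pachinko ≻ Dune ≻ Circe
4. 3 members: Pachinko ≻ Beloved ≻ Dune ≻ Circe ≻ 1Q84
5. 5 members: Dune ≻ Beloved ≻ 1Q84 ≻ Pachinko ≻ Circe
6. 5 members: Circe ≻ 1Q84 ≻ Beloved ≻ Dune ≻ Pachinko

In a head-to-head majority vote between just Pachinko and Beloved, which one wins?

Voters preferring Pachinko to Beloved: 13; preferring Beloved to Pachinko: 15.
Beloved wins the head-to-head.

Beloved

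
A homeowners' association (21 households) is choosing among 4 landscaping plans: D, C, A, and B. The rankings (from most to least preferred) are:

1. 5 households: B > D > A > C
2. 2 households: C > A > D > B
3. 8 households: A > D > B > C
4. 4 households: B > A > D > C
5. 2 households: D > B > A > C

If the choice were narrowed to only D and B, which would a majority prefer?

D

Voters preferring D to B: 12; preferring B to D: 9.
D wins the head-to-head.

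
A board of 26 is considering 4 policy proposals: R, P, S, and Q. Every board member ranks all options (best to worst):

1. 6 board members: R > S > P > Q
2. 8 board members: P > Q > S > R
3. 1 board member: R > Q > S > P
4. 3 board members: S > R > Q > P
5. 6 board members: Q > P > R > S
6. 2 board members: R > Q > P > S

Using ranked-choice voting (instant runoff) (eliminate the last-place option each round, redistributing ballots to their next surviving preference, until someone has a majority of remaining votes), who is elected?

Round 1: R 9, P 8, S 3, Q 6. Eliminate S.
Round 2: R 12, P 8, Q 6. Eliminate Q.
Round 3: R 12, P 14. P has a majority.

P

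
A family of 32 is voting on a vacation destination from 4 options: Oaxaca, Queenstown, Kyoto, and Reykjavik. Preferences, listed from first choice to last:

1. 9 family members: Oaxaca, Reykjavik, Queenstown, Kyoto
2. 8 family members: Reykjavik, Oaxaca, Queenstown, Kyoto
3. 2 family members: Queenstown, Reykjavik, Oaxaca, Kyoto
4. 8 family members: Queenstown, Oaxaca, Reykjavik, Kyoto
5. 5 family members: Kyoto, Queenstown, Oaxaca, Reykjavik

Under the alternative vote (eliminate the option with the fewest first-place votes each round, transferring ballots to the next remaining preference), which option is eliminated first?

Kyoto

Round 1: Oaxaca 9, Queenstown 10, Kyoto 5, Reykjavik 8. Eliminate Kyoto.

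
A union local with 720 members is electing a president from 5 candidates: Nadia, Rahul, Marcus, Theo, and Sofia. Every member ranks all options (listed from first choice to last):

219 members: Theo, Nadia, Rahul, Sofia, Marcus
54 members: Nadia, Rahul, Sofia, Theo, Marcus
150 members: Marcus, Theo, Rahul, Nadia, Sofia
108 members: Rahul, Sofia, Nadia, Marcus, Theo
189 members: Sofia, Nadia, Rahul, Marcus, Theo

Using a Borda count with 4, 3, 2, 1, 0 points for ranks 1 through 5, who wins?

Nadia

Nadia: 219·3 + 54·4 + 150·1 + 108·2 + 189·3 = 1806
Rahul: 219·2 + 54·3 + 150·2 + 108·4 + 189·2 = 1710
Marcus: 219·0 + 54·0 + 150·4 + 108·1 + 189·1 = 897
Theo: 219·4 + 54·1 + 150·3 + 108·0 + 189·0 = 1380
Sofia: 219·1 + 54·2 + 150·0 + 108·3 + 189·4 = 1407
Nadia has the highest Borda score (1806).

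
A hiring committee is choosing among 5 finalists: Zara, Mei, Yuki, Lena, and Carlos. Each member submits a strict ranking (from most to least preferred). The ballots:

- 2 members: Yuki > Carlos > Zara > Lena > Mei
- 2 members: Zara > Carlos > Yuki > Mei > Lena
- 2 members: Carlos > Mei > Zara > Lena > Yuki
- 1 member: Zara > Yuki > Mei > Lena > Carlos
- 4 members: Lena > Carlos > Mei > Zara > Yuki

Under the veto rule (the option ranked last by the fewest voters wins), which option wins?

Zara

Last-place votes: Zara 0, Mei 2, Yuki 6, Lena 2, Carlos 1.
Zara is ranked last by the fewest voters, so Zara wins.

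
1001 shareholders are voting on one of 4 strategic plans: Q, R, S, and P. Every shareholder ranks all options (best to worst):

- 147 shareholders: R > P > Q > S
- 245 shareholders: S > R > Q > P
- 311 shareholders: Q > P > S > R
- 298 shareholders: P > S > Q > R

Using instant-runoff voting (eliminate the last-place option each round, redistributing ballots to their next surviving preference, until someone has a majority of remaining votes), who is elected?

Round 1: Q 311, R 147, S 245, P 298. Eliminate R.
Round 2: Q 311, S 245, P 445. Eliminate S.
Round 3: Q 556, P 445. Q has a majority.

Q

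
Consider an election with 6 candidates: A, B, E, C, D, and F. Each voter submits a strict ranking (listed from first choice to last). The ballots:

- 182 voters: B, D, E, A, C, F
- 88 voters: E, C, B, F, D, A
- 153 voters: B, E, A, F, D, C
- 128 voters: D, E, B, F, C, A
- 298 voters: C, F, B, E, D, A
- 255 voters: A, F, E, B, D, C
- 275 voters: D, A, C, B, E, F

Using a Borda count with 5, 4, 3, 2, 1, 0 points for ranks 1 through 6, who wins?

B

A: 182·2 + 88·0 + 153·3 + 128·0 + 298·0 + 255·5 + 275·4 = 3198
B: 182·5 + 88·3 + 153·5 + 128·3 + 298·3 + 255·2 + 275·2 = 4277
E: 182·3 + 88·5 + 153·4 + 128·4 + 298·2 + 255·3 + 275·1 = 3746
C: 182·1 + 88·4 + 153·0 + 128·1 + 298·5 + 255·0 + 275·3 = 2977
D: 182·4 + 88·1 + 153·1 + 128·5 + 298·1 + 255·1 + 275·5 = 3537
F: 182·0 + 88·2 + 153·2 + 128·2 + 298·4 + 255·4 + 275·0 = 2950
B has the highest Borda score (4277).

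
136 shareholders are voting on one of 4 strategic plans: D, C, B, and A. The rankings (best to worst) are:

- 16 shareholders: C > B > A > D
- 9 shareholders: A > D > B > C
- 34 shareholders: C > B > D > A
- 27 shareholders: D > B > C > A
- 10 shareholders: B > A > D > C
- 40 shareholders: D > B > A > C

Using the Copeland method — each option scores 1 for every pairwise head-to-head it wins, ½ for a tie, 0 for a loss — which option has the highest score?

D: beats C, B, and A → score 3.
C: beats A; loses to D and B → score 1.
B: beats C and A; loses to D → score 2.
A: loses to D, C, and B → score 0.
D has the best pairwise record.

D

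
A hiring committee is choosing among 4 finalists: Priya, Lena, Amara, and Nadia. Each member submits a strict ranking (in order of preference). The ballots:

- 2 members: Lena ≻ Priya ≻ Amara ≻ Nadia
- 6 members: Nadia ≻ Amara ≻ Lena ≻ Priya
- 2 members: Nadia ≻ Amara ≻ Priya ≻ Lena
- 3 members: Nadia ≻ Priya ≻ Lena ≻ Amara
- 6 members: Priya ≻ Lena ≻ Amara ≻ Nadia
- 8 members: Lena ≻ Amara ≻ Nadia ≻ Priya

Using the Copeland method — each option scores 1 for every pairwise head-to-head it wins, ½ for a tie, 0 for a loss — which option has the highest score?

Priya: loses to Lena, Amara, and Nadia → score 0.
Lena: beats Priya, Amara, and Nadia → score 3.
Amara: beats Priya and Nadia; loses to Lena → score 2.
Nadia: beats Priya; loses to Lena and Amara → score 1.
Lena has the best pairwise record.

Lena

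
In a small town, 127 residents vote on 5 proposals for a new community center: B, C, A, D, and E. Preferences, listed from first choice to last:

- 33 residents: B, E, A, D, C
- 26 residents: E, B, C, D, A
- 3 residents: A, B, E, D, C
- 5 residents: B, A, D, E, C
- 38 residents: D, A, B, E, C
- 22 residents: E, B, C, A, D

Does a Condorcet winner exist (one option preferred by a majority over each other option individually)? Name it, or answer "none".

B

B vs C: 127–0 for B.
B vs A: 86–41 for B.
B vs D: 89–38 for B.
B vs E: 79–48 for B.
B beats every other option head-to-head.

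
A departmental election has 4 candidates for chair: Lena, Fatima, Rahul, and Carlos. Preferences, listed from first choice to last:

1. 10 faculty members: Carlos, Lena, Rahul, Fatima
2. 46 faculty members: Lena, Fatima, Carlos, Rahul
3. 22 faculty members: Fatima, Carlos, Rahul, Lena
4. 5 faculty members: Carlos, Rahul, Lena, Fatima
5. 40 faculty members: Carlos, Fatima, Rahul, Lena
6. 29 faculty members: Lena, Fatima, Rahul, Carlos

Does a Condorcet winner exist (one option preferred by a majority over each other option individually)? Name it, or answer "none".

Checking pairwise contests:
Carlos beats Lena 77–75.
Lena beats Fatima 90–62.
Lena beats Rahul 85–67.
Fatima beats Carlos 97–55.
Every option loses at least one head-to-head, so there is no Condorcet winner.

none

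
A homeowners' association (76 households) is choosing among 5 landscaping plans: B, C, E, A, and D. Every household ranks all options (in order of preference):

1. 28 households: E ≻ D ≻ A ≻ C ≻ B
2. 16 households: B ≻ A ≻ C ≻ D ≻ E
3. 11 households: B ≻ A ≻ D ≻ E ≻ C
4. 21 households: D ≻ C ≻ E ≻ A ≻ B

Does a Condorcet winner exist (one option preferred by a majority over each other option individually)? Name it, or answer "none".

D vs B: 49–27 for D.
D vs C: 60–16 for D.
D vs E: 48–28 for D.
D vs A: 49–27 for D.
D beats every other option head-to-head.

D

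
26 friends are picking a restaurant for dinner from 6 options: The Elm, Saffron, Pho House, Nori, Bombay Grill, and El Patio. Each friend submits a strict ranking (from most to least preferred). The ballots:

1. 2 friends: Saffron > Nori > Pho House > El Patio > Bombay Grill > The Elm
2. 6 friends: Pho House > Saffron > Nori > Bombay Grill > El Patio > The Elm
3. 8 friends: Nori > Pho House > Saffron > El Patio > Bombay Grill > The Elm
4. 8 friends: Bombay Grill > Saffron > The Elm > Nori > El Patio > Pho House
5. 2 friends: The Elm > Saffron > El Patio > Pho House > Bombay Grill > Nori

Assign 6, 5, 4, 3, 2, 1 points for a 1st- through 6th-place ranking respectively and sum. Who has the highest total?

The Elm: 2·1 + 6·1 + 8·1 + 8·4 + 2·6 = 60
Saffron: 2·6 + 6·5 + 8·4 + 8·5 + 2·5 = 124
Pho House: 2·4 + 6·6 + 8·5 + 8·1 + 2·3 = 98
Nori: 2·5 + 6·4 + 8·6 + 8·3 + 2·1 = 108
Bombay Grill: 2·2 + 6·3 + 8·2 + 8·6 + 2·2 = 90
El Patio: 2·3 + 6·2 + 8·3 + 8·2 + 2·4 = 66
Saffron has the highest Borda score (124).

Saffron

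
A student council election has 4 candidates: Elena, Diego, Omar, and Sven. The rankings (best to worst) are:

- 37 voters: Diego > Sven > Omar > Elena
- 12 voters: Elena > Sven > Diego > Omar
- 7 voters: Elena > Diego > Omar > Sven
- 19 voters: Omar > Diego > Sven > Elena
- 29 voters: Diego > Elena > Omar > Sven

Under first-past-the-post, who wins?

Diego

First-place votes: Elena 19, Diego 66, Omar 19, Sven 0.
Diego has the most first-place votes.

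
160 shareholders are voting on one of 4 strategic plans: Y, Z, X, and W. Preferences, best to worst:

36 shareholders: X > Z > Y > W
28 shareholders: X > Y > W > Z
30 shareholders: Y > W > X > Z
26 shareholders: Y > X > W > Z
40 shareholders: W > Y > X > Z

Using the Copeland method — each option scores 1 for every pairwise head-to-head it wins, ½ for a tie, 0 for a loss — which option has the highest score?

Y: beats Z, X, and W → score 3.
Z: loses to Y, X, and W → score 0.
X: beats Z and W; loses to Y → score 2.
W: beats Z; loses to Y and X → score 1.
Y has the best pairwise record.

Y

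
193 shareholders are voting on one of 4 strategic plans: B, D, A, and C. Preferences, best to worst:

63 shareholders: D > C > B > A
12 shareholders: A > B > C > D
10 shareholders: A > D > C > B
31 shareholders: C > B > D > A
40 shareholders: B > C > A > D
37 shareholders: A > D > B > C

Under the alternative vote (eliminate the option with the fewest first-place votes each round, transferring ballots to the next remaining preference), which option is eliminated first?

Round 1: B 40, D 63, A 59, C 31. Eliminate C.

C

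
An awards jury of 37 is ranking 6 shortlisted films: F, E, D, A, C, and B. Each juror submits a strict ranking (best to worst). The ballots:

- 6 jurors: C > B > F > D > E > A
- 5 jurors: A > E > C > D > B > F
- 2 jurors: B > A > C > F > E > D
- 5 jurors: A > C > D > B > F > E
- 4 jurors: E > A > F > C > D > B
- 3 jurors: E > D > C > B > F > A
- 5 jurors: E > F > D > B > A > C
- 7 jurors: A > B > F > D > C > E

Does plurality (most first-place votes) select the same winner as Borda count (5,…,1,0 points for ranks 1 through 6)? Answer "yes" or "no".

Plurality — first-place votes: F 0, E 12, D 0, A 17, C 6, B 2. Winner: A.
Borda — scores: F 83, E 88, D 82, A 114, C 95, B 93. Winner: A.
The two methods agree.

yes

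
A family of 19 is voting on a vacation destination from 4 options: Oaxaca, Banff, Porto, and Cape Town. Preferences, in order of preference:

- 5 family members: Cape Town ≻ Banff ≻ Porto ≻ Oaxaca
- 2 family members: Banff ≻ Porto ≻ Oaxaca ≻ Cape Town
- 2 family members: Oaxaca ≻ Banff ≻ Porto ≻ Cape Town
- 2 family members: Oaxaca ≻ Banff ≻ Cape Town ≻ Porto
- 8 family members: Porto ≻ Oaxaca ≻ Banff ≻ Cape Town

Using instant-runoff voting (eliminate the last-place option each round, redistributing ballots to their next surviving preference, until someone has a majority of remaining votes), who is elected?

Round 1: Oaxaca 4, Banff 2, Porto 8, Cape Town 5. Eliminate Banff.
Round 2: Oaxaca 4, Porto 10, Cape Town 5. Porto has a majority.

Porto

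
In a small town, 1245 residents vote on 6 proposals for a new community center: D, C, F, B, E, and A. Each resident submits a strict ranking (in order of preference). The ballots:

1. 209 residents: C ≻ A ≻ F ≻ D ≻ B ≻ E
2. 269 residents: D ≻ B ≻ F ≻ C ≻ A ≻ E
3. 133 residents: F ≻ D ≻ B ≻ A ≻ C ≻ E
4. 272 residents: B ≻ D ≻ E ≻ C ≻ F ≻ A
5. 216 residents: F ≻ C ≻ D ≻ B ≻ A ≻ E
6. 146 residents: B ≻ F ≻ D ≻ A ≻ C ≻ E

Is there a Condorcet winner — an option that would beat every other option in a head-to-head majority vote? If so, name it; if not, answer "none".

Checking pairwise contests:
F beats D 704–541.
D beats C 820–425.
B beats F 687–558.
D beats B 827–418.
D beats E 1245–0.
D beats A 1036–209.
Every option loses at least one head-to-head, so there is no Condorcet winner.

none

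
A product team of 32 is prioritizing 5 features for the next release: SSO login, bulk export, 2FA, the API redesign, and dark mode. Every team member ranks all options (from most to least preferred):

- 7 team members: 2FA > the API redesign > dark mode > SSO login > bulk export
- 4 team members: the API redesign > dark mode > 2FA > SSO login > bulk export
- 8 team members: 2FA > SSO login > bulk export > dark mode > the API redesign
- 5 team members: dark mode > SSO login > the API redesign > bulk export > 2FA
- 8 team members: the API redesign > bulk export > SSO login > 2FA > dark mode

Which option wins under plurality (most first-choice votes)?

2FA

First-place votes: SSO login 0, bulk export 0, 2FA 15, the API redesign 12, dark mode 5.
2FA has the most first-place votes.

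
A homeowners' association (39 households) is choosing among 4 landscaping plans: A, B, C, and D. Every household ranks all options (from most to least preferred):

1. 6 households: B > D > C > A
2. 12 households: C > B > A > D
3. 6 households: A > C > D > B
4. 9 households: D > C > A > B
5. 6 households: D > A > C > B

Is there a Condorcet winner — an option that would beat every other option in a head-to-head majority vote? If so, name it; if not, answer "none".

D vs A: 21–18 for D.
D vs B: 21–18 for D.
D vs C: 21–18 for D.
D beats every other option head-to-head.

D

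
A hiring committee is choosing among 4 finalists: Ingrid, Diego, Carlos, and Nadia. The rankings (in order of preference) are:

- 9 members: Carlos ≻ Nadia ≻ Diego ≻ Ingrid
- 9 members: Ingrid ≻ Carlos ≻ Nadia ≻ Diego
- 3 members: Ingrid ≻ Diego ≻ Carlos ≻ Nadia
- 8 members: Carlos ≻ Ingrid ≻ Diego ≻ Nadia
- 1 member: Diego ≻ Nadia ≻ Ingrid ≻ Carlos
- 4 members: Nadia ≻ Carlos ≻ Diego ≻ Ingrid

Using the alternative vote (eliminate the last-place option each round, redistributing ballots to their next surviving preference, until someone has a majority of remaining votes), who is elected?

Round 1: Ingrid 12, Diego 1, Carlos 17, Nadia 4. Eliminate Diego.
Round 2: Ingrid 12, Carlos 17, Nadia 5. Eliminate Nadia.
Round 3: Ingrid 13, Carlos 21. Carlos has a majority.

Carlos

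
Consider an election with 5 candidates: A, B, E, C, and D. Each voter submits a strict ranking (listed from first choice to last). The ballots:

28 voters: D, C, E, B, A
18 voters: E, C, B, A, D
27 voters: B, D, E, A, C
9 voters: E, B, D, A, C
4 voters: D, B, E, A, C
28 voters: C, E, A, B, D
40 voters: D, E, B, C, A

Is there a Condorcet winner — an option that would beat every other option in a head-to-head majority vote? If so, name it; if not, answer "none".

none

Checking pairwise contests:
B beats A 126–28.
E beats B 123–31.
D beats E 99–55.
B beats C 80–74.
B beats D 82–72.
Every option loses at least one head-to-head, so there is no Condorcet winner.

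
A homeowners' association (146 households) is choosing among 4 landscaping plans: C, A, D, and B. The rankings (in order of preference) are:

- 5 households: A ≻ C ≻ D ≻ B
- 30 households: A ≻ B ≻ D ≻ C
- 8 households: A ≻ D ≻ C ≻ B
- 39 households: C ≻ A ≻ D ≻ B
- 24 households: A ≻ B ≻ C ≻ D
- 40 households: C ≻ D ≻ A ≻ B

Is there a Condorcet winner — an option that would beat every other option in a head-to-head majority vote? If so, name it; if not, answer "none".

C

C vs A: 79–67 for C.
C vs D: 108–38 for C.
C vs B: 92–54 for C.
C beats every other option head-to-head.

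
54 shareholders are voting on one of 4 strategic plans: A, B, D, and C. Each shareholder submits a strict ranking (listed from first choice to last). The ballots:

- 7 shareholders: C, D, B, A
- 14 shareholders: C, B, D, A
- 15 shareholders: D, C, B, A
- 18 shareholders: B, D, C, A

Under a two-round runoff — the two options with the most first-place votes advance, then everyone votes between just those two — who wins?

C

Round 1 first-place votes: A 0, B 18, D 15, C 21.
C and B advance.
Runoff: C is preferred to B by 36 voters; B by 18.
C wins the runoff.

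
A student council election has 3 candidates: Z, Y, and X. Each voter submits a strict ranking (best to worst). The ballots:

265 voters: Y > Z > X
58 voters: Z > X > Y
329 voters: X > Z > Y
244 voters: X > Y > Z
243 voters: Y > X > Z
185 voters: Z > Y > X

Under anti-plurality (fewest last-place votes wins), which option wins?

Last-place votes: Z 487, Y 387, X 450.
Y is ranked last by the fewest voters, so Y wins.

Y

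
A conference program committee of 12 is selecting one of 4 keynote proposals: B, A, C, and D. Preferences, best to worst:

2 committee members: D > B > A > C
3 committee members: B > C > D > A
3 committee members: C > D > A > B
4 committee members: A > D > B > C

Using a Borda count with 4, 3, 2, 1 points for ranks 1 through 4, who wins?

B: 2·3 + 3·4 + 3·1 + 4·2 = 29
A: 2·2 + 3·1 + 3·2 + 4·4 = 29
C: 2·1 + 3·3 + 3·4 + 4·1 = 27
D: 2·4 + 3·2 + 3·3 + 4·3 = 35
D has the highest Borda score (35).

D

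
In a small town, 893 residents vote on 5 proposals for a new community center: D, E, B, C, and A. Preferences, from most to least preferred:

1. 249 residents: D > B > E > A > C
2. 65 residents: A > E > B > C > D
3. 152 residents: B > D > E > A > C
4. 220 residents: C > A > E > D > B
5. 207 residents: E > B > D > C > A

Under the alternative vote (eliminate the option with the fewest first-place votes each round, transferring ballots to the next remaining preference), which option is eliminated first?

A

Round 1: D 249, E 207, B 152, C 220, A 65. Eliminate A.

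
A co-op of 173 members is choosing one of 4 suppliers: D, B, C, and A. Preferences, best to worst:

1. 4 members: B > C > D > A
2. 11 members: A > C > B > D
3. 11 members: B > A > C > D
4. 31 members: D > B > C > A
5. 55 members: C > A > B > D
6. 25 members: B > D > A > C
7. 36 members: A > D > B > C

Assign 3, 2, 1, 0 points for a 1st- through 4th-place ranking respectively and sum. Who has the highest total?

D: 4·1 + 11·0 + 11·0 + 31·3 + 55·0 + 25·2 + 36·2 = 219
B: 4·3 + 11·1 + 11·3 + 31·2 + 55·1 + 25·3 + 36·1 = 284
C: 4·2 + 11·2 + 11·1 + 31·1 + 55·3 + 25·0 + 36·0 = 237
A: 4·0 + 11·3 + 11·2 + 31·0 + 55·2 + 25·1 + 36·3 = 298
A has the highest Borda score (298).

A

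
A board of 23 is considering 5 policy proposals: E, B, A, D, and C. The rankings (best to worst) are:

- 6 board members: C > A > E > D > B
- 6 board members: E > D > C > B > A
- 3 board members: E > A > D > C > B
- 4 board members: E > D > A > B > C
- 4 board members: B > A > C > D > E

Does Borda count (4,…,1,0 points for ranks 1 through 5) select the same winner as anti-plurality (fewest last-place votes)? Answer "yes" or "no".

Borda — scores: E 64, B 26, A 47, D 46, C 47. Winner: E.
Anti-plurality — last-place votes: E 4, B 9, A 6, D 0, C 4. Winner: D.
The two methods disagree.

no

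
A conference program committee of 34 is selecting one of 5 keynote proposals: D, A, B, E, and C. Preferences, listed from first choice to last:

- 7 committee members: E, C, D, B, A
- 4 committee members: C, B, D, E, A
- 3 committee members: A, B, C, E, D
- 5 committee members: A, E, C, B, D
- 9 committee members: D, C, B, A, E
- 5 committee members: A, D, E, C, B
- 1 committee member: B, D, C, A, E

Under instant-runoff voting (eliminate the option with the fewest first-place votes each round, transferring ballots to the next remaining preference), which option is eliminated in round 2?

C

Round 1: D 9, A 13, B 1, E 7, C 4. Eliminate B.
Round 2: D 10, A 13, E 7, C 4. Eliminate C.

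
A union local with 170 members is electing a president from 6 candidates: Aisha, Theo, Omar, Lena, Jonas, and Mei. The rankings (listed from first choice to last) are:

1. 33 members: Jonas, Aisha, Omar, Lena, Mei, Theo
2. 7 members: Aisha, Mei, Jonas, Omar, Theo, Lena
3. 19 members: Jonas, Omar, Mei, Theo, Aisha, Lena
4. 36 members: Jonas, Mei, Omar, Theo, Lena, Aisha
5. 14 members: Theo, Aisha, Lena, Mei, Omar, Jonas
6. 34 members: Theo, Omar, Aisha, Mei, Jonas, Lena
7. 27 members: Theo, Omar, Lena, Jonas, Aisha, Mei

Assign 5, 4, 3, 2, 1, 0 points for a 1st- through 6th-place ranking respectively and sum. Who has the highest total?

Omar

Aisha: 33·4 + 7·5 + 19·1 + 36·0 + 14·4 + 34·3 + 27·1 = 371
Theo: 33·0 + 7·1 + 19·2 + 36·2 + 14·5 + 34·5 + 27·5 = 492
Omar: 33·3 + 7·2 + 19·4 + 36·3 + 14·1 + 34·4 + 27·4 = 555
Lena: 33·2 + 7·0 + 19·0 + 36·1 + 14·3 + 34·0 + 27·3 = 225
Jonas: 33·5 + 7·3 + 19·5 + 36·5 + 14·0 + 34·1 + 27·2 = 549
Mei: 33·1 + 7·4 + 19·3 + 36·4 + 14·2 + 34·2 + 27·0 = 358
Omar has the highest Borda score (555).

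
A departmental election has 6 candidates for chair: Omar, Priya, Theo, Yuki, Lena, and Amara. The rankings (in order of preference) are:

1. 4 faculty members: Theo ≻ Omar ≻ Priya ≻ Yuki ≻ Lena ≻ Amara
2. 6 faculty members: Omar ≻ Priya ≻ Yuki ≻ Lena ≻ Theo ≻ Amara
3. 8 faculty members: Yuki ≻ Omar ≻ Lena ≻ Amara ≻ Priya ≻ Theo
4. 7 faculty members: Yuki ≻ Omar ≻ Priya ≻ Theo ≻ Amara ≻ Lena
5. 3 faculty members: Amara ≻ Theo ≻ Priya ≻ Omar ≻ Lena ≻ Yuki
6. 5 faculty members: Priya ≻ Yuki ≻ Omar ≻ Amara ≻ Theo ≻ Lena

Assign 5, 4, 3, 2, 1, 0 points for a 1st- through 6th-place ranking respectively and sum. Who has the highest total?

Omar

Omar: 4·4 + 6·5 + 8·4 + 7·4 + 3·2 + 5·3 = 127
Priya: 4·3 + 6·4 + 8·1 + 7·3 + 3·3 + 5·5 = 99
Theo: 4·5 + 6·1 + 8·0 + 7·2 + 3·4 + 5·1 = 57
Yuki: 4·2 + 6·3 + 8·5 + 7·5 + 3·0 + 5·4 = 121
Lena: 4·1 + 6·2 + 8·3 + 7·0 + 3·1 + 5·0 = 43
Amara: 4·0 + 6·0 + 8·2 + 7·1 + 3·5 + 5·2 = 48
Omar has the highest Borda score (127).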